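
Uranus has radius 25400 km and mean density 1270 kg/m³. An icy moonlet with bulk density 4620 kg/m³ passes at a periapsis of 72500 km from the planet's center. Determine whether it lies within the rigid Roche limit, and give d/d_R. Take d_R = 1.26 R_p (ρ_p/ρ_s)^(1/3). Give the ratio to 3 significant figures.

outside; d/d_R ≈ 3.48

d_R = 1.26 × (25400 km) × (1270/4620)^(1/3) = 20810 km
d/d_R = (72500) / (20810) = 3.48
Since d/d_R > 1, the body is outside the Roche limit.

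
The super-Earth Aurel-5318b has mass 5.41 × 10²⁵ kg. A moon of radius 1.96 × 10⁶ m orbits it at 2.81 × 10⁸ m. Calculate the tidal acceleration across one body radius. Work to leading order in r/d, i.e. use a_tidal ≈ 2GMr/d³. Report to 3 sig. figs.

a_tidal = 2GMr/d³
        = 2 × (6.674 × 10⁻¹¹) × (5.41 × 10²⁵) × (1.96 × 10⁶) / (2.81 × 10⁸)³
        = 6.38 × 10⁻⁴ m/s²

6.38 × 10⁻⁴ m/s²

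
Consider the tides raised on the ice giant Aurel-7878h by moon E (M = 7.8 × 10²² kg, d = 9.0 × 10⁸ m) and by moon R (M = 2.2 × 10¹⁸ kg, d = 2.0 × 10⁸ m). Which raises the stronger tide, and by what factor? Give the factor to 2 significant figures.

Moon E, by a factor of ≈ 390

Compare M/d³ for the two perturbers:
Moon E: (7.8 × 10²²) / (9.0 × 10⁸)³ = 1.070 × 10⁻⁴
Moon R: (2.2 × 10¹⁸) / (2.0 × 10⁸)³ = 2.750 × 10⁻⁷
Ratio (larger/smaller) = 390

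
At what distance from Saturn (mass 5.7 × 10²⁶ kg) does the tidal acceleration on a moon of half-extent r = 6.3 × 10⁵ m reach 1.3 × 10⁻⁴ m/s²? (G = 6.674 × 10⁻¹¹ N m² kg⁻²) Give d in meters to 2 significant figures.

7.2 × 10⁸ m

2GMr/d³ = a_tidal  ⇒  d = (2GMr / a_tidal)^(1/3)
d = (2 × 6.674×10⁻¹¹ × (5.7 × 10²⁶) × (6.3 × 10⁵) / (1.3 × 10⁻⁴))^(1/3)
  = 7.2 × 10⁸ m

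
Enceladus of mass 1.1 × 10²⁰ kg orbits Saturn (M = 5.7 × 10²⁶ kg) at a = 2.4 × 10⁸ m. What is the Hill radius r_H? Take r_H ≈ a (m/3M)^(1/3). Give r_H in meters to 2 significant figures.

r_H ≈ a (m/3M)^(1/3)
    = (2.4 × 10⁸) × (1.1 × 10²⁰ / (3 × 5.7 × 10²⁶))^(1/3)
    = 9.6 × 10⁵ m

9.6 × 10⁵ m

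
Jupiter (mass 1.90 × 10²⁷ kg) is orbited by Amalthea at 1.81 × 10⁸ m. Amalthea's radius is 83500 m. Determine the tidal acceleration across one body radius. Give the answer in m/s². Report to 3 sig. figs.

3.57 × 10⁻³ m/s²

Δa = 2GMr/d³
   = 2 × (6.674 × 10⁻¹¹) × (1.90 × 10²⁷) × (83500) / (1.81 × 10⁸)³
   = 3.57 × 10⁻³ m/s²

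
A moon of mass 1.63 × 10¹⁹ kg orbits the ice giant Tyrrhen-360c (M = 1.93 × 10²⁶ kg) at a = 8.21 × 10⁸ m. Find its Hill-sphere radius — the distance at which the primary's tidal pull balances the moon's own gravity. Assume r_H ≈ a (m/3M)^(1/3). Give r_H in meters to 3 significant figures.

r_H ≈ a (m/3M)^(1/3)
    = (8.21 × 10⁸) × (1.63 × 10¹⁹ / (3 × 1.93 × 10²⁶))^(1/3)
    = 2.50 × 10⁶ m

2.50 × 10⁶ m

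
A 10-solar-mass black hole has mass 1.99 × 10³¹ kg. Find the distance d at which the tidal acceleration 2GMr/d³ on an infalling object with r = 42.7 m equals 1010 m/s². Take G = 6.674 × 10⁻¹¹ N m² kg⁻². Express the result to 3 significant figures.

2GMr/d³ = a_tidal  ⇒  d = (2GMr / a_tidal)^(1/3)
d = (2 × 6.674×10⁻¹¹ × (1.99 × 10³¹) × (42.7) / (1010))^(1/3)
  = 4.82 × 10⁶ m

4.82 × 10⁶ m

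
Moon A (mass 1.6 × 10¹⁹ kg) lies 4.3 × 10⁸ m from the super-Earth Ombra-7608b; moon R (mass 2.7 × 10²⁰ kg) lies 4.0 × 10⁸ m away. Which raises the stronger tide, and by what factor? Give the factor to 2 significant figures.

Moon R, by a factor of ≈ 21

Tidal stretch scales as M/d³; compute that for each body.
Moon A: (1.6 × 10¹⁹) / (4.3 × 10⁸)³ = 2.012 × 10⁻⁷
Moon R: (2.7 × 10²⁰) / (4.0 × 10⁸)³ = 4.219 × 10⁻⁶
Ratio (larger/smaller) = 21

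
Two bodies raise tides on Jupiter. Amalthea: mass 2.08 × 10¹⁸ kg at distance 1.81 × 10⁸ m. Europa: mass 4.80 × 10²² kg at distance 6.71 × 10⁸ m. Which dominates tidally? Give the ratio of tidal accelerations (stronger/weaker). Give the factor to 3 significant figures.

Europa, by a factor of ≈ 453

Tidal stretch scales as M/d³; compute that for each body.
Amalthea: (2.08 × 10¹⁸) / (1.81 × 10⁸)³ = 3.508 × 10⁻⁷
Europa: (4.80 × 10²²) / (6.71 × 10⁸)³ = 1.589 × 10⁻⁴
Ratio (larger/smaller) = 453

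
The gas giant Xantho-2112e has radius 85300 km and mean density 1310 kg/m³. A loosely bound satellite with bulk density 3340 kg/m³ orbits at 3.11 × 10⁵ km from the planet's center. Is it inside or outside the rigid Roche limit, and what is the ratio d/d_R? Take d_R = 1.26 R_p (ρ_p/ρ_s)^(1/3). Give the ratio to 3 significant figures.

d_R = 1.26 × (85300 km) × (1310/3340)^(1/3) = 78670 km
d/d_R = (3.11 × 10⁵) / (78670) = 3.95
Since d/d_R > 1, the body is outside the Roche limit.

outside; d/d_R ≈ 3.95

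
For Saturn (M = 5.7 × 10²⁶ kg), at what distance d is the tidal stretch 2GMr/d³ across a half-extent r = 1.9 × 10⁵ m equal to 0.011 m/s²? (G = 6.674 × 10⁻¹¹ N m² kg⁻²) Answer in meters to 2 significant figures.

1.1 × 10⁸ m

2GMr/d³ = a_tidal  ⇒  d = (2GMr / a_tidal)^(1/3)
d = (2 × 6.674×10⁻¹¹ × (5.7 × 10²⁶) × (1.9 × 10⁵) / (0.011))^(1/3)
  = 1.1 × 10⁸ m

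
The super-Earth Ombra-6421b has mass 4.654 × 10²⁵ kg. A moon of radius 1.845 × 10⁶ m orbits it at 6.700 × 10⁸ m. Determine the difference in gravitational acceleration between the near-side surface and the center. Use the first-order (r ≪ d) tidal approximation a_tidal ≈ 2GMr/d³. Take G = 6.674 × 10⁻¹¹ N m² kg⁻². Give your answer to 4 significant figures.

Δa = 2GMr/d³
   = 2 × (6.674 × 10⁻¹¹) × (4.654 × 10²⁵) × (1.845 × 10⁶) / (6.700 × 10⁸)³
   = 3.811 × 10⁻⁵ m/s²

3.811 × 10⁻⁵ m/s²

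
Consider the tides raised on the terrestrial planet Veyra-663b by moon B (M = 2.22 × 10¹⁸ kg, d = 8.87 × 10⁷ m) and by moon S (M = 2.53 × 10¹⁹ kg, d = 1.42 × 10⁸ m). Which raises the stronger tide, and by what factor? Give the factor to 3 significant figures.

Moon S, by a factor of ≈ 2.78

Tidal stretch scales as M/d³; compute that for each body.
Moon B: (2.22 × 10¹⁸) / (8.87 × 10⁷)³ = 3.181 × 10⁻⁶
Moon S: (2.53 × 10¹⁹) / (1.42 × 10⁸)³ = 8.836 × 10⁻⁶
Ratio (larger/smaller) = 2.78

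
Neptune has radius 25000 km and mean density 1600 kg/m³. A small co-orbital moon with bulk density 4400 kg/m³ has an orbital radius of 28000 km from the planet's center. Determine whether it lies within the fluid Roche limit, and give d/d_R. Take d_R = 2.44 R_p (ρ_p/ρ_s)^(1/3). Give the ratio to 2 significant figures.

d_R = 2.44 × (25000 km) × (1600/4400)^(1/3) = 43540 km
d/d_R = (28000) / (43540) = 0.64
Since d/d_R < 1, the body is inside the Roche limit.

inside; d/d_R ≈ 0.64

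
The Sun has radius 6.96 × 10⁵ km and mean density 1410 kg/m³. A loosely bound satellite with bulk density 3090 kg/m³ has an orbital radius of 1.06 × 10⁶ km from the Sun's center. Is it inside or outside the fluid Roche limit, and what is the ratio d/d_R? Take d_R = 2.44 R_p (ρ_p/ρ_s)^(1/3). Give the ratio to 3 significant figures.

d_R = 2.44 × (6.96 × 10⁵ km) × (1410/3090)^(1/3) = 1.307 × 10⁶ km
d/d_R = (1.06 × 10⁶) / (1.307 × 10⁶) = 0.811
Since d/d_R < 1, the body is inside the Roche limit.

inside; d/d_R ≈ 0.811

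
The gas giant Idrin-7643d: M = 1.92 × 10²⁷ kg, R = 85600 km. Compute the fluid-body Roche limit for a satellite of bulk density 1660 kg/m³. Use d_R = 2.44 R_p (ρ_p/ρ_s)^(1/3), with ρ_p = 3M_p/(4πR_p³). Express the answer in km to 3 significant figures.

1.59 × 10⁵ km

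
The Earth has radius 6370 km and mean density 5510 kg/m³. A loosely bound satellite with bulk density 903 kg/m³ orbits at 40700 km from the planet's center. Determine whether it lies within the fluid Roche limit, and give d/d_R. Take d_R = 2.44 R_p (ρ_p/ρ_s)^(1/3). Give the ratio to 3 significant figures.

d_R = 2.44 × (6370 km) × (5510/903)^(1/3) = 28400 km
d/d_R = (40700) / (28400) = 1.43
Since d/d_R > 1, the body is outside the Roche limit.

outside; d/d_R ≈ 1.43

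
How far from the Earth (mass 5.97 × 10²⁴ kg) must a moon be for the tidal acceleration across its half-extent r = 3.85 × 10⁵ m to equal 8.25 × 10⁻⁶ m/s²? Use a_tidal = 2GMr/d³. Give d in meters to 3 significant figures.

2GMr/d³ = a_tidal  ⇒  d = (2GMr / a_tidal)^(1/3)
d = (2 × 6.674×10⁻¹¹ × (5.97 × 10²⁴) × (3.85 × 10⁵) / (8.25 × 10⁻⁶))^(1/3)
  = 3.34 × 10⁸ m

3.34 × 10⁸ m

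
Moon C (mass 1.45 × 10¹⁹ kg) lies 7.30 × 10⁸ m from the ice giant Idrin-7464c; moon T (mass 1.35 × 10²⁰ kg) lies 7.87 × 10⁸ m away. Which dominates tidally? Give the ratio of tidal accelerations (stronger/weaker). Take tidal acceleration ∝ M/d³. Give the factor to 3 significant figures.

Compare M/d³ for the two perturbers:
Moon C: (1.45 × 10¹⁹) / (7.30 × 10⁸)³ = 3.727 × 10⁻⁸
Moon T: (1.35 × 10²⁰) / (7.87 × 10⁸)³ = 2.770 × 10⁻⁷
Ratio (larger/smaller) = 7.43

Moon T, by a factor of ≈ 7.43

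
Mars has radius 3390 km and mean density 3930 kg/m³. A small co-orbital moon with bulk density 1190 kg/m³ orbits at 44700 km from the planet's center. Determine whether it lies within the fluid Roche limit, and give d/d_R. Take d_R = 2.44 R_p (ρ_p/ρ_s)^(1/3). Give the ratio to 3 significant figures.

d_R = 2.44 × (3390 km) × (3930/1190)^(1/3) = 12320 km
d/d_R = (44700) / (12320) = 3.63
Since d/d_R > 1, the body is outside the Roche limit.

outside; d/d_R ≈ 3.63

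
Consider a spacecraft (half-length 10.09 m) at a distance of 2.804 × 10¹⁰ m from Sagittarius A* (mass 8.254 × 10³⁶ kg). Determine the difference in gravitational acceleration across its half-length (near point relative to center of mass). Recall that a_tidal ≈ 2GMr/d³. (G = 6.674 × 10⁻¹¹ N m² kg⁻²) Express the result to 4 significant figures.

5.042 × 10⁻⁴ m/s²

Δg = 2GMr/d³
   = 2 × (6.674 × 10⁻¹¹) × (8.254 × 10³⁶) × (10.09) / (2.804 × 10¹⁰)³
   = 5.042 × 10⁻⁴ m/s²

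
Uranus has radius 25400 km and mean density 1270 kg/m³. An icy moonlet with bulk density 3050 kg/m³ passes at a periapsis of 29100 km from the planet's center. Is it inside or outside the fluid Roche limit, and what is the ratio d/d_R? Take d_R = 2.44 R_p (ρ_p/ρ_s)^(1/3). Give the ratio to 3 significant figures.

inside; d/d_R ≈ 0.629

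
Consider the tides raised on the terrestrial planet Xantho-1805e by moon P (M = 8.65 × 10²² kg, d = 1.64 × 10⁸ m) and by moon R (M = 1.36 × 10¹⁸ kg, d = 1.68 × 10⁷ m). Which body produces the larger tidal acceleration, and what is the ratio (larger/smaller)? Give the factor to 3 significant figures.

The tide-raising term goes as M/d³ (the gradient of a 1/d² field).
Moon P: (8.65 × 10²²) / (1.64 × 10⁸)³ = 1.961 × 10⁻²
Moon R: (1.36 × 10¹⁸) / (1.68 × 10⁷)³ = 2.868 × 10⁻⁴
Ratio (larger/smaller) = 68.4

Moon P, by a factor of ≈ 68.4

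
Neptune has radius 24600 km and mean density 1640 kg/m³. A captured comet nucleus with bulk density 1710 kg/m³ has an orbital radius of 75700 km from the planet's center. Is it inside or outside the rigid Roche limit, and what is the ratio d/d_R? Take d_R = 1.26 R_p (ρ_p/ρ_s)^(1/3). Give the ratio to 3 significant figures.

d_R = 1.26 × (24600 km) × (1640/1710)^(1/3) = 30570 km
d/d_R = (75700) / (30570) = 2.48
Since d/d_R > 1, the body is outside the Roche limit.

outside; d/d_R ≈ 2.48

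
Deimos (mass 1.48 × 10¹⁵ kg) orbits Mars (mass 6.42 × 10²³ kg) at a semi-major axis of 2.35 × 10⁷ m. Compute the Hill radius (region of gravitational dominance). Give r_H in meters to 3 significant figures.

r_H ≈ a (m/3M)^(1/3)
    = (2.35 × 10⁷) × (1.48 × 10¹⁵ / (3 × 6.42 × 10²³))^(1/3)
    = 2.15 × 10⁴ m

2.15 × 10⁴ m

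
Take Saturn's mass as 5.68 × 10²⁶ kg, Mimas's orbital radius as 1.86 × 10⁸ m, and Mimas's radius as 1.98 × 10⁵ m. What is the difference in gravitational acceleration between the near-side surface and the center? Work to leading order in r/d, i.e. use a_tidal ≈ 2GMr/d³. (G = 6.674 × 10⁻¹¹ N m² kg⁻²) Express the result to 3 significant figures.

2.33 × 10⁻³ m/s²

Since r ≪ d, expand the inverse-square field across one radius to get the leading 2GMr/d³ term.
a_tidal = 2GMr/d³
        = 2 × (6.674 × 10⁻¹¹) × (5.68 × 10²⁶) × (1.98 × 10⁵) / (1.86 × 10⁸)³
        = 2.33 × 10⁻³ m/s²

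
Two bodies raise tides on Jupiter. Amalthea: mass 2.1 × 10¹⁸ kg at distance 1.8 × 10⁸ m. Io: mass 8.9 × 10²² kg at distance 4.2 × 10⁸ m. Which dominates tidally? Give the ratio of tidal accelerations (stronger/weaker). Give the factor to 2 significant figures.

The tide-raising term goes as M/d³ (the gradient of a 1/d² field).
Amalthea: (2.1 × 10¹⁸) / (1.8 × 10⁸)³ = 3.601 × 10⁻⁷
Io: (8.9 × 10²²) / (4.2 × 10⁸)³ = 1.201 × 10⁻³
Ratio (larger/smaller) = 3300

Io, by a factor of ≈ 3300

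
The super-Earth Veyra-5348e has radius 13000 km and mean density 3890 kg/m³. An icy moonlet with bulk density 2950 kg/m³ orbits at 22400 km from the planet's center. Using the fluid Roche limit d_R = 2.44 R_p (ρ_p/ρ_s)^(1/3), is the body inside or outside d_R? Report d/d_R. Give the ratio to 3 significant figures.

inside; d/d_R ≈ 0.644

d_R = 2.44 × (13000 km) × (3890/2950)^(1/3) = 34780 km
d/d_R = (22400) / (34780) = 0.644
Since d/d_R < 1, the body is inside the Roche limit.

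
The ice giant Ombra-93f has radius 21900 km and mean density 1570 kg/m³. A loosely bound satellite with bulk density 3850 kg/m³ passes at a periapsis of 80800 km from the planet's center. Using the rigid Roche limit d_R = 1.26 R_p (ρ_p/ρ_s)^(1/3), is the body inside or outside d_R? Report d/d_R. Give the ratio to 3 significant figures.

d_R = 1.26 × (21900 km) × (1570/3850)^(1/3) = 20460 km
d/d_R = (80800) / (20460) = 3.95
Since d/d_R > 1, the body is outside the Roche limit.

outside; d/d_R ≈ 3.95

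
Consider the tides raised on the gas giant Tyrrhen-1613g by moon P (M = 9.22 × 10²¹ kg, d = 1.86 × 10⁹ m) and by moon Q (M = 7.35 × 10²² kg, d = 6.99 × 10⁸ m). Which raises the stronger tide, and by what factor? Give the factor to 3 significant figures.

Moon Q, by a factor of ≈ 150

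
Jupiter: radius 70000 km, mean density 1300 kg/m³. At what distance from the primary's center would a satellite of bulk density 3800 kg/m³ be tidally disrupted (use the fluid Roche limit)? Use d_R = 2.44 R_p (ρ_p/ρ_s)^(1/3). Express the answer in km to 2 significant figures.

1.2 × 10⁵ km

d_R = 2.44 × 70000 km × (1300/3800)^(1/3)
    = 1.2 × 10⁵ km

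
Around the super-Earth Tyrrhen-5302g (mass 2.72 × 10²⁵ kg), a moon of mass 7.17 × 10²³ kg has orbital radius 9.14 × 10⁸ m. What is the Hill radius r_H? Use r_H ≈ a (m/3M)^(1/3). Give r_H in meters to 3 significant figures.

r_H ≈ a (m/3M)^(1/3)
    = (9.14 × 10⁸) × (7.17 × 10²³ / (3 × 2.72 × 10²⁵))^(1/3)
    = 1.89 × 10⁸ m

1.89 × 10⁸ m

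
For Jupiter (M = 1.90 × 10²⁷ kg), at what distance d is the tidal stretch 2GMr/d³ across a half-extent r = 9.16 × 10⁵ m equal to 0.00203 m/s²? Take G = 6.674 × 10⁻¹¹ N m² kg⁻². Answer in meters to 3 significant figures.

4.86 × 10⁸ m

2GMr/d³ = a_tidal  ⇒  d = (2GMr / a_tidal)^(1/3)
d = (2 × 6.674×10⁻¹¹ × (1.90 × 10²⁷) × (9.16 × 10⁵) / (0.00203))^(1/3)
  = 4.86 × 10⁸ m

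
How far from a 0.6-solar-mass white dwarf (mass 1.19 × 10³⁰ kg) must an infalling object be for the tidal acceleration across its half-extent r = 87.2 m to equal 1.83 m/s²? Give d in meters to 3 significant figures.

2GMr/d³ = a_tidal  ⇒  d = (2GMr / a_tidal)^(1/3)
d = (2 × 6.674×10⁻¹¹ × (1.19 × 10³⁰) × (87.2) / (1.83))^(1/3)
  = 1.96 × 10⁷ m

1.96 × 10⁷ m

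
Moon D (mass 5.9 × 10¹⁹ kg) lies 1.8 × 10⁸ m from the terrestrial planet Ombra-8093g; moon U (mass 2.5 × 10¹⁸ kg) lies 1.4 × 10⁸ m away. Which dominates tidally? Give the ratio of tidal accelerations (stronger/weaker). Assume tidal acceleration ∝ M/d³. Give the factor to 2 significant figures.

Tidal stretch scales as M/d³; compute that for each body.
Moon D: (5.9 × 10¹⁹) / (1.8 × 10⁸)³ = 1.012 × 10⁻⁵
Moon U: (2.5 × 10¹⁸) / (1.4 × 10⁸)³ = 9.111 × 10⁻⁷
Ratio (larger/smaller) = 11

Moon D, by a factor of ≈ 11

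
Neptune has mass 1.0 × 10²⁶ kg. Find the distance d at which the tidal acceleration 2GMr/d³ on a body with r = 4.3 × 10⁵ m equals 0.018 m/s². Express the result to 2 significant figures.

6.8 × 10⁷ m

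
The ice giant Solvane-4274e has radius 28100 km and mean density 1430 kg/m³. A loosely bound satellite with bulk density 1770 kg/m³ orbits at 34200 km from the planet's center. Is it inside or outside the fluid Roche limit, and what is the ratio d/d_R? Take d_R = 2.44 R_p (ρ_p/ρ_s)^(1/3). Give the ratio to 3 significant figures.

inside; d/d_R ≈ 0.536

d_R = 2.44 × (28100 km) × (1430/1770)^(1/3) = 63860 km
d/d_R = (34200) / (63860) = 0.536
Since d/d_R < 1, the body is inside the Roche limit.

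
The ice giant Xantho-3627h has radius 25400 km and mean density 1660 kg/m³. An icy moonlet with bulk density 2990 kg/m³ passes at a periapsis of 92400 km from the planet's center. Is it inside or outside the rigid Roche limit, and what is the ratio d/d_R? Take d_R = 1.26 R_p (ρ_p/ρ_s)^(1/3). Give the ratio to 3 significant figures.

d_R = 1.26 × (25400 km) × (1660/2990)^(1/3) = 26300 km
d/d_R = (92400) / (26300) = 3.51
Since d/d_R > 1, the body is outside the Roche limit.

outside; d/d_R ≈ 3.51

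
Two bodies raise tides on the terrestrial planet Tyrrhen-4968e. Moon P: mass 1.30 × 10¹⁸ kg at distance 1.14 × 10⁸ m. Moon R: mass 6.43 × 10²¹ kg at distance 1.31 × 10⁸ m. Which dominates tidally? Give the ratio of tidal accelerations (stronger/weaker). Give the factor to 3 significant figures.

Moon R, by a factor of ≈ 3260

The tide-raising term goes as M/d³ (the gradient of a 1/d² field).
Moon P: (1.30 × 10¹⁸) / (1.14 × 10⁸)³ = 8.775 × 10⁻⁷
Moon R: (6.43 × 10²¹) / (1.31 × 10⁸)³ = 2.860 × 10⁻³
Ratio (larger/smaller) = 3260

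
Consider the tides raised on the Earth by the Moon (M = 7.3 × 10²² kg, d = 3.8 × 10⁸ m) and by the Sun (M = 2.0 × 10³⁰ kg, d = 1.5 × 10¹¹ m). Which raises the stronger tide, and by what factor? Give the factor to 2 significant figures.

The Moon, by a factor of ≈ 2.2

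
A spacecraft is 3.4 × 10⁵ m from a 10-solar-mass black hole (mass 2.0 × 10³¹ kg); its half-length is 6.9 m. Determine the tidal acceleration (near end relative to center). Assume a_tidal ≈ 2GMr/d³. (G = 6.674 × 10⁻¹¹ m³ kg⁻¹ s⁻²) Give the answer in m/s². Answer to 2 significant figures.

Δg = 2GMr/d³
   = 2 × (6.674 × 10⁻¹¹) × (2.0 × 10³¹) × (6.9) / (3.4 × 10⁵)³
   = 4.7 × 10⁵ m/s²

4.7 × 10⁵ m/s²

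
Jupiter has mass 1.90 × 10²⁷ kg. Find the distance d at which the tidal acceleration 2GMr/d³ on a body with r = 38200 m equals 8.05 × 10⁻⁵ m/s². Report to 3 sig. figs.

4.94 × 10⁸ m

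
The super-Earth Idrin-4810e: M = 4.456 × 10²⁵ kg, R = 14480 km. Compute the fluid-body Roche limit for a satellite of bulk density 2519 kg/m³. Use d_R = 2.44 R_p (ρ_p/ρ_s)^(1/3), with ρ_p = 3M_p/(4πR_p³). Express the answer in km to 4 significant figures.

39440 km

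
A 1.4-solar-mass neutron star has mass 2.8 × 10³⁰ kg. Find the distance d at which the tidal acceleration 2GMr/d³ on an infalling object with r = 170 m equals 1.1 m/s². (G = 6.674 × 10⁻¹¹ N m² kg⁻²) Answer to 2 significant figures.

2GMr/d³ = a_tidal  ⇒  d = (2GMr / a_tidal)^(1/3)
d = (2 × 6.674×10⁻¹¹ × (2.8 × 10³⁰) × (170) / (1.1))^(1/3)
  = 3.9 × 10⁷ m

3.9 × 10⁷ m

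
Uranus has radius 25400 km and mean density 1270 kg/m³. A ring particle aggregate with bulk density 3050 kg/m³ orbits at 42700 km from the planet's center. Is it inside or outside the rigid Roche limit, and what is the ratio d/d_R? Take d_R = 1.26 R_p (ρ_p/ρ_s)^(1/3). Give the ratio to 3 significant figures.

outside; d/d_R ≈ 1.79

d_R = 1.26 × (25400 km) × (1270/3050)^(1/3) = 23900 km
d/d_R = (42700) / (23900) = 1.79
Since d/d_R > 1, the body is outside the Roche limit.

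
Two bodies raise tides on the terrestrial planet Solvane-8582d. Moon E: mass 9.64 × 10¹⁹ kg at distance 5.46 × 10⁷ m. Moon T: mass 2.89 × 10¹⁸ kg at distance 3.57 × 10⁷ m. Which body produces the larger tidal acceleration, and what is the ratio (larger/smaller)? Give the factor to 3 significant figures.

Moon E, by a factor of ≈ 9.32

Compare M/d³ for the two perturbers:
Moon E: (9.64 × 10¹⁹) / (5.46 × 10⁷)³ = 5.922 × 10⁻⁴
Moon T: (2.89 × 10¹⁸) / (3.57 × 10⁷)³ = 6.352 × 10⁻⁵
Ratio (larger/smaller) = 9.32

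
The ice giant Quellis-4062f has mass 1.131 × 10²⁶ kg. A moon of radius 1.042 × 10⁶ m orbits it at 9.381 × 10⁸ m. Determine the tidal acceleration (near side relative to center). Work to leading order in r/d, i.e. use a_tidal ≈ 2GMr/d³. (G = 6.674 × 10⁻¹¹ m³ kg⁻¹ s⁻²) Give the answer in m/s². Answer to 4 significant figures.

The tidal stretch is the gradient of GM/d² times the body's extent r, hence the 1/d³ dependence.
Δg = 2GMr/d³
   = 2 × (6.674 × 10⁻¹¹) × (1.131 × 10²⁶) × (1.042 × 10⁶) / (9.381 × 10⁸)³
   = 1.905 × 10⁻⁵ m/s²

1.905 × 10⁻⁵ m/s²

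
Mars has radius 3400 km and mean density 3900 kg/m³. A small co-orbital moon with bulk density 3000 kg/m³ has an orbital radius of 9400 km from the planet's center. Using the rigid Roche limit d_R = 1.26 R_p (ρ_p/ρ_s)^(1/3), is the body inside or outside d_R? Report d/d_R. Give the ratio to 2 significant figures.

d_R = 1.26 × (3400 km) × (3900/3000)^(1/3) = 4676 km
d/d_R = (9400) / (4676) = 2.0
Since d/d_R > 1, the body is outside the Roche limit.

outside; d/d_R ≈ 2.0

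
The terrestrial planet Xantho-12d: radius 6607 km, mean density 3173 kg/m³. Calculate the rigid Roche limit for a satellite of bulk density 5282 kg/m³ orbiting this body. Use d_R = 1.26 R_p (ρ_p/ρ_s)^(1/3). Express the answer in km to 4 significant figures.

7024 km

d_R = 1.26 × 6607 km × (3173/5282)^(1/3)
    = 7024 km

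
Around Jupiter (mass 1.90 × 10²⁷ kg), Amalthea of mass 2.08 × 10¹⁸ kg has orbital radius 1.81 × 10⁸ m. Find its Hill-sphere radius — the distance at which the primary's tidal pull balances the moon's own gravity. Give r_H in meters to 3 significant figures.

r_H ≈ a (m/3M)^(1/3)
    = (1.81 × 10⁸) × (2.08 × 10¹⁸ / (3 × 1.90 × 10²⁷))^(1/3)
    = 1.29 × 10⁵ m

1.29 × 10⁵ m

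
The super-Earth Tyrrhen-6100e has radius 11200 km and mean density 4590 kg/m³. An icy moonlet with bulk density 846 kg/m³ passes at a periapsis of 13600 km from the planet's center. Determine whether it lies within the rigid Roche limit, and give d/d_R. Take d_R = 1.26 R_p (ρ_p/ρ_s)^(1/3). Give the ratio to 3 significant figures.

inside; d/d_R ≈ 0.548

d_R = 1.26 × (11200 km) × (4590/846)^(1/3) = 24800 km
d/d_R = (13600) / (24800) = 0.548
Since d/d_R < 1, the body is inside the Roche limit.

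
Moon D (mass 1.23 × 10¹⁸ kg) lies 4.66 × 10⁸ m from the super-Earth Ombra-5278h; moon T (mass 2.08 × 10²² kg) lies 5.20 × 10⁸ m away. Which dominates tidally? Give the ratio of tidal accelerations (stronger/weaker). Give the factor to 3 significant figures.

Moon T, by a factor of ≈ 12200

The tide-raising term goes as M/d³ (the gradient of a 1/d² field).
Moon D: (1.23 × 10¹⁸) / (4.66 × 10⁸)³ = 1.215 × 10⁻⁸
Moon T: (2.08 × 10²²) / (5.20 × 10⁸)³ = 1.479 × 10⁻⁴
Ratio (larger/smaller) = 12200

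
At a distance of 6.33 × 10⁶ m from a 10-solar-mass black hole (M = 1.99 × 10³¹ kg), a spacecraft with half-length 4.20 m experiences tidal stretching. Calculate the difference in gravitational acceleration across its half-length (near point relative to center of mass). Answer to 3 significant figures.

a_tidal = 2GMr/d³
        = 2 × (6.674 × 10⁻¹¹) × (1.99 × 10³¹) × (4.20) / (6.33 × 10⁶)³
        = 4.40 × 10¹ m/s²

4.40 × 10¹ m/s²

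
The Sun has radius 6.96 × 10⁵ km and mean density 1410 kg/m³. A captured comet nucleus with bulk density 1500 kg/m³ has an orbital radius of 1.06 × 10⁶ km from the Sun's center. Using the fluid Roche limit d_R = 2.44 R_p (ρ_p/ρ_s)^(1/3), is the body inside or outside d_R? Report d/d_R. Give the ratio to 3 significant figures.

d_R = 2.44 × (6.96 × 10⁵ km) × (1410/1500)^(1/3) = 1.664 × 10⁶ km
d/d_R = (1.06 × 10⁶) / (1.664 × 10⁶) = 0.637
Since d/d_R < 1, the body is inside the Roche limit.

inside; d/d_R ≈ 0.637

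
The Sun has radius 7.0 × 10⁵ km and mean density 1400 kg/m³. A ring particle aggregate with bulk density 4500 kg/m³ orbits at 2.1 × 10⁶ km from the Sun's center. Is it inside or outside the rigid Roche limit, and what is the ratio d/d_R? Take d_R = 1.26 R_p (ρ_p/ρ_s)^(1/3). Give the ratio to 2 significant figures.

d_R = 1.26 × (7.0 × 10⁵ km) × (1400/4500)^(1/3) = 5.976 × 10⁵ km
d/d_R = (2.1 × 10⁶) / (5.976 × 10⁵) = 3.5
Since d/d_R > 1, the body is outside the Roche limit.

outside; d/d_R ≈ 3.5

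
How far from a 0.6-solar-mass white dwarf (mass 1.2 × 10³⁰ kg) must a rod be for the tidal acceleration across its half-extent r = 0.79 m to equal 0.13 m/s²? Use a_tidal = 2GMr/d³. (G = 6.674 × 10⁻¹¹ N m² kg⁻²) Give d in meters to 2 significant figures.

9.9 × 10⁶ m

2GMr/d³ = a_tidal  ⇒  d = (2GMr / a_tidal)^(1/3)
d = (2 × 6.674×10⁻¹¹ × (1.2 × 10³⁰) × (0.79) / (0.13))^(1/3)
  = 9.9 × 10⁶ m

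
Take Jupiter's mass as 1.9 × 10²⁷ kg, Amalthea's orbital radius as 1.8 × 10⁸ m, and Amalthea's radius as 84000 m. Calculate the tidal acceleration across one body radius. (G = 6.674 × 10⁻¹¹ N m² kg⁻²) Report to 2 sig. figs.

Since r ≪ d, expand the inverse-square field across one radius to get the leading 2GMr/d³ term.
Δg = 2GMr/d³
   = 2 × (6.674 × 10⁻¹¹) × (1.9 × 10²⁷) × (84000) / (1.8 × 10⁸)³
   = 3.7 × 10⁻³ m/s²

3.7 × 10⁻³ m/s²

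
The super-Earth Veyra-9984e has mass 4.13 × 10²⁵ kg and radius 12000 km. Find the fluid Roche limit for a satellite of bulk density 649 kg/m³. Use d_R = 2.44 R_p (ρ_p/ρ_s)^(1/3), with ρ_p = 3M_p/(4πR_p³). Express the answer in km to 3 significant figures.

60400 km

ρ_p = 3M_p/(4πR_p³) = 3 × (4.13 × 10²⁵) / (4π × (1.20 × 10⁷ m)³) = 5710 kg/m³
d_R = 2.44 × 12000 km × (5710/649)^(1/3)
    = 60400 km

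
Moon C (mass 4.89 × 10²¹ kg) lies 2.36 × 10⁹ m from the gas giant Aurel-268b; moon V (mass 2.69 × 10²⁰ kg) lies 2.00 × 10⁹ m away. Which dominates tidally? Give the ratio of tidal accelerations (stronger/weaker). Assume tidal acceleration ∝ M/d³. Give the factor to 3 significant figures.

Compare M/d³ for the two perturbers:
Moon C: (4.89 × 10²¹) / (2.36 × 10⁹)³ = 3.720 × 10⁻⁷
Moon V: (2.69 × 10²⁰) / (2.00 × 10⁹)³ = 3.362 × 10⁻⁸
Ratio (larger/smaller) = 11.1

Moon C, by a factor of ≈ 11.1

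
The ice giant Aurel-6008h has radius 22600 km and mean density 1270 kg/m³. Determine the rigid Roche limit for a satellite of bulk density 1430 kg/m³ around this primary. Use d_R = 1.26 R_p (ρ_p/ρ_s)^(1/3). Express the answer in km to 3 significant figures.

27400 km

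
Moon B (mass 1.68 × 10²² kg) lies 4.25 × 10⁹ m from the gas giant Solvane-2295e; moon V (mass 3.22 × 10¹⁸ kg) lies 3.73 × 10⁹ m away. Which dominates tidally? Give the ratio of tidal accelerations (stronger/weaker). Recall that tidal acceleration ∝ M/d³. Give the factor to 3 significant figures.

Moon B, by a factor of ≈ 3530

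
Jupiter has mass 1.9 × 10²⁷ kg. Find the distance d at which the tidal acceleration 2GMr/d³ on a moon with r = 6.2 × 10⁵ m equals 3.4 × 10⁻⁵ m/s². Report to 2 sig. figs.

2GMr/d³ = a_tidal  ⇒  d = (2GMr / a_tidal)^(1/3)
d = (2 × 6.674×10⁻¹¹ × (1.9 × 10²⁷) × (6.2 × 10⁵) / (3.4 × 10⁻⁵))^(1/3)
  = 1.7 × 10⁹ m

1.7 × 10⁹ m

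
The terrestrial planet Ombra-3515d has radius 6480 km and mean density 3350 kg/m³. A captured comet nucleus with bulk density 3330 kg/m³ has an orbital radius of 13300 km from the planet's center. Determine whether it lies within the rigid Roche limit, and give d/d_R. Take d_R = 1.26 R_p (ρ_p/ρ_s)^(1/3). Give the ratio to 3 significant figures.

outside; d/d_R ≈ 1.63

d_R = 1.26 × (6480 km) × (3350/3330)^(1/3) = 8181 km
d/d_R = (13300) / (8181) = 1.63
Since d/d_R > 1, the body is outside the Roche limit.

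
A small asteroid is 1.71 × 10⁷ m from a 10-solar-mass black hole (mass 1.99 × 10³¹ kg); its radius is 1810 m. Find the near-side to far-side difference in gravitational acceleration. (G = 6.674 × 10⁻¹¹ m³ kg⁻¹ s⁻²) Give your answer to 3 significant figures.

a_tidal = 4GMr/d³
        = 4 × (6.674 × 10⁻¹¹) × (1.99 × 10³¹) × (1810) / (1.71 × 10⁷)³
        = 1.92 × 10³ m/s²

1.92 × 10³ m/s²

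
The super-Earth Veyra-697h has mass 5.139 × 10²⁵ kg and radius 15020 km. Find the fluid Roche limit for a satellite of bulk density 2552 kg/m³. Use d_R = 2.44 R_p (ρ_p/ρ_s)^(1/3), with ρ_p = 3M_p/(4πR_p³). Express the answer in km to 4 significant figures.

ρ_p = 3M_p/(4πR_p³) = 3 × (5.139 × 10²⁵) / (4π × (1.502 × 10⁷ m)³) = 3621 kg/m³
d_R = 2.44 × 15020 km × (3621/2552)^(1/3)
    = 41180 km

41180 km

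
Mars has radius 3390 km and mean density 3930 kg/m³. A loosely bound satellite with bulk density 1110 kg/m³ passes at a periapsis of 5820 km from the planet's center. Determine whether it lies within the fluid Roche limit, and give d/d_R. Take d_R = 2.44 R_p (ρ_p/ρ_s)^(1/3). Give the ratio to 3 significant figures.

inside; d/d_R ≈ 0.462

d_R = 2.44 × (3390 km) × (3930/1110)^(1/3) = 12610 km
d/d_R = (5820) / (12610) = 0.462
Since d/d_R < 1, the body is inside the Roche limit.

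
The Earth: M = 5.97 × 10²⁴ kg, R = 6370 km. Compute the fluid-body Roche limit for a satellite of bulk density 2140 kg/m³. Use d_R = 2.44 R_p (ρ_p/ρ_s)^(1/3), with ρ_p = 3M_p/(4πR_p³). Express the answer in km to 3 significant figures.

21300 km

ρ_p = 3M_p/(4πR_p³) = 3 × (5.97 × 10²⁴) / (4π × (6.37 × 10⁶ m)³) = 5510 kg/m³
d_R = 2.44 × 6370 km × (5510/2140)^(1/3)
    = 21300 km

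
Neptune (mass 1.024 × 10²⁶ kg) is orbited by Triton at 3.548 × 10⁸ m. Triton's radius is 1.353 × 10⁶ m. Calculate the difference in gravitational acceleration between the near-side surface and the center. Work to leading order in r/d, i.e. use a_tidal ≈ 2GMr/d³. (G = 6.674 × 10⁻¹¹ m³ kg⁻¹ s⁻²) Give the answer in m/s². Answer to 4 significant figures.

Differencing GM/(d−r)² and GM/d² to first order in r/d gives 2GMr/d³.
Δa = 2GMr/d³
   = 2 × (6.674 × 10⁻¹¹) × (1.024 × 10²⁶) × (1.353 × 10⁶) / (3.548 × 10⁸)³
   = 4.141 × 10⁻⁴ m/s²

4.141 × 10⁻⁴ m/s²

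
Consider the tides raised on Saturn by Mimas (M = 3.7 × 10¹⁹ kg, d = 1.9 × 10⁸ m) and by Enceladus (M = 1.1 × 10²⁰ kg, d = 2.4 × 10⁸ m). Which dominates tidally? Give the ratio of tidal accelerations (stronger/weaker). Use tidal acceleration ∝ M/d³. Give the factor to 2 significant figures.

Enceladus, by a factor of ≈ 1.5

Tidal stretch scales as M/d³; compute that for each body.
Mimas: (3.7 × 10¹⁹) / (1.9 × 10⁸)³ = 5.394 × 10⁻⁶
Enceladus: (1.1 × 10²⁰) / (2.4 × 10⁸)³ = 7.957 × 10⁻⁶
Ratio (larger/smaller) = 1.5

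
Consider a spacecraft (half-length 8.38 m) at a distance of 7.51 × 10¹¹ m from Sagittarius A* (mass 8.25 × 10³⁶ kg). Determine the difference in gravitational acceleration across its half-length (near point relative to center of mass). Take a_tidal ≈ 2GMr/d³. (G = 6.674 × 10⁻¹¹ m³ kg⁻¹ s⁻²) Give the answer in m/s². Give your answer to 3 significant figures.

Δa = 2GMr/d³
   = 2 × (6.674 × 10⁻¹¹) × (8.25 × 10³⁶) × (8.38) / (7.51 × 10¹¹)³
   = 2.18 × 10⁻⁸ m/s²

2.18 × 10⁻⁸ m/s²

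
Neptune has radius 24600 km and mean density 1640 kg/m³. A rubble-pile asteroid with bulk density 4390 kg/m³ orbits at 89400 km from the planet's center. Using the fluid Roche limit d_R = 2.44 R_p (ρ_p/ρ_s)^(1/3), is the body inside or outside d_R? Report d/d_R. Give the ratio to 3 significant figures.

d_R = 2.44 × (24600 km) × (1640/4390)^(1/3) = 43230 km
d/d_R = (89400) / (43230) = 2.07
Since d/d_R > 1, the body is outside the Roche limit.

outside; d/d_R ≈ 2.07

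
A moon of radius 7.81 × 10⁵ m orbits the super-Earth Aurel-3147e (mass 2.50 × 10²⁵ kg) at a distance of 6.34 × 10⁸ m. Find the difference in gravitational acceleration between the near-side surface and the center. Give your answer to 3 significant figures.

Δa = 2GMr/d³
   = 2 × (6.674 × 10⁻¹¹) × (2.50 × 10²⁵) × (7.81 × 10⁵) / (6.34 × 10⁸)³
   = 1.02 × 10⁻⁵ m/s²

1.02 × 10⁻⁵ m/s²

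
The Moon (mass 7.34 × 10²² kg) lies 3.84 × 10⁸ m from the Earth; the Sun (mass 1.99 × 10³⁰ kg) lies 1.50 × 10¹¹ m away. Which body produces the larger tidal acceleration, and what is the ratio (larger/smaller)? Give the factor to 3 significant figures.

The Moon, by a factor of ≈ 2.20

Compare M/d³ for the two perturbers:
The Moon: (7.34 × 10²²) / (3.84 × 10⁸)³ = 1.296 × 10⁻³
The Sun: (1.99 × 10³⁰) / (1.50 × 10¹¹)³ = 5.896 × 10⁻⁴
Ratio (larger/smaller) = 2.20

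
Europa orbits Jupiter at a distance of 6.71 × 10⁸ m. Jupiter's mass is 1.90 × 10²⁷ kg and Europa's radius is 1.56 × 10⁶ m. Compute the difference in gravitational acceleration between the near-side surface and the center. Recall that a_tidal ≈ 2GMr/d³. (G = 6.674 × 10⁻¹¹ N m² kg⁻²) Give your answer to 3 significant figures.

1.31 × 10⁻³ m/s²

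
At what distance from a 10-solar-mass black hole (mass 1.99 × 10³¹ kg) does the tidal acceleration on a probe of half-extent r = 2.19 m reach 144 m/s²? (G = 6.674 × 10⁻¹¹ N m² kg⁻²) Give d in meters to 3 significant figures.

3.43 × 10⁶ m

2GMr/d³ = a_tidal  ⇒  d = (2GMr / a_tidal)^(1/3)
d = (2 × 6.674×10⁻¹¹ × (1.99 × 10³¹) × (2.19) / (144))^(1/3)
  = 3.43 × 10⁶ m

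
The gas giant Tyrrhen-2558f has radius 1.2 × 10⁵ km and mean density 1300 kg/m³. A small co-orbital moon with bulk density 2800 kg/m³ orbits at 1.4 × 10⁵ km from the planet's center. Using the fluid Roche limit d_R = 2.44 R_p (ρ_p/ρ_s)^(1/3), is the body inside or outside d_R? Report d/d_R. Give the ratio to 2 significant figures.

inside; d/d_R ≈ 0.62

d_R = 2.44 × (1.2 × 10⁵ km) × (1300/2800)^(1/3) = 2.267 × 10⁵ km
d/d_R = (1.4 × 10⁵) / (2.267 × 10⁵) = 0.62
Since d/d_R < 1, the body is inside the Roche limit.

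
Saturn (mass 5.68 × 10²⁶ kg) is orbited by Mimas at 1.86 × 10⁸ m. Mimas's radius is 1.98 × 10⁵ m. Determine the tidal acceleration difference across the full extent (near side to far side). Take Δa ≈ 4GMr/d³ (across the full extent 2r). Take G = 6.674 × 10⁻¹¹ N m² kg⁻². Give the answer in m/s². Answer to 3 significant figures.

a_tidal = 4GMr/d³
        = 4 × (6.674 × 10⁻¹¹) × (5.68 × 10²⁶) × (1.98 × 10⁵) / (1.86 × 10⁸)³
        = 4.67 × 10⁻³ m/s²

4.67 × 10⁻³ m/s²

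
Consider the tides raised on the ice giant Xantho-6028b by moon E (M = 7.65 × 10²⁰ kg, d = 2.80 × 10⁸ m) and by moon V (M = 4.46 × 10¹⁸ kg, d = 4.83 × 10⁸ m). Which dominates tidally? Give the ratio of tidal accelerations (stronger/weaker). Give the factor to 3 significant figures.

Moon E, by a factor of ≈ 880

Compare M/d³ for the two perturbers:
Moon E: (7.65 × 10²⁰) / (2.80 × 10⁸)³ = 3.485 × 10⁻⁵
Moon V: (4.46 × 10¹⁸) / (4.83 × 10⁸)³ = 3.958 × 10⁻⁸
Ratio (larger/smaller) = 880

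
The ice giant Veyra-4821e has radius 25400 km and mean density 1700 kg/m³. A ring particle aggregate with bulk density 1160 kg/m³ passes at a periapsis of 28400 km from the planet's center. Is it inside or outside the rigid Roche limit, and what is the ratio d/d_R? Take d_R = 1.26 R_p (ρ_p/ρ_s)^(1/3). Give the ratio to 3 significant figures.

d_R = 1.26 × (25400 km) × (1700/1160)^(1/3) = 36350 km
d/d_R = (28400) / (36350) = 0.781
Since d/d_R < 1, the body is inside the Roche limit.

inside; d/d_R ≈ 0.781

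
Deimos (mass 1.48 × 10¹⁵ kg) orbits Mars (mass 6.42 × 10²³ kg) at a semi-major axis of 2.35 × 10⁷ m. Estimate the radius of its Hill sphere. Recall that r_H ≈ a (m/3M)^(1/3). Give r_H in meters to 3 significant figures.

2.15 × 10⁴ m

r_H ≈ a (m/3M)^(1/3)
    = (2.35 × 10⁷) × (1.48 × 10¹⁵ / (3 × 6.42 × 10²³))^(1/3)
    = 2.15 × 10⁴ m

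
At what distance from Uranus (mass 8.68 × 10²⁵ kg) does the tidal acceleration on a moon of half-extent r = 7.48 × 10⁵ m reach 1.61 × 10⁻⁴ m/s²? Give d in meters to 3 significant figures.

3.78 × 10⁸ m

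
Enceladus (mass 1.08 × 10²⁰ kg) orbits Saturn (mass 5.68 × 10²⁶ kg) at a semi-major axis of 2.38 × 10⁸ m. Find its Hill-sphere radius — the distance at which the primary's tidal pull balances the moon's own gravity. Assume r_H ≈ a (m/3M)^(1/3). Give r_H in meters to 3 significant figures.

r_H ≈ a (m/3M)^(1/3)
    = (2.38 × 10⁸) × (1.08 × 10²⁰ / (3 × 5.68 × 10²⁶))^(1/3)
    = 9.49 × 10⁵ m

9.49 × 10⁵ m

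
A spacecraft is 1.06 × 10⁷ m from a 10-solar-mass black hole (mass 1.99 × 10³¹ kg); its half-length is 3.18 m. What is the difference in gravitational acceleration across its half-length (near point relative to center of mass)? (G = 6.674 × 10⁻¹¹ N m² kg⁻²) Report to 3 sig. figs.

7.09 m/s²

Since r ≪ d, expand the inverse-square field across one radius to get the leading 2GMr/d³ term.
Δg = 2GMr/d³
   = 2 × (6.674 × 10⁻¹¹) × (1.99 × 10³¹) × (3.18) / (1.06 × 10⁷)³
   = 7.09 m/s²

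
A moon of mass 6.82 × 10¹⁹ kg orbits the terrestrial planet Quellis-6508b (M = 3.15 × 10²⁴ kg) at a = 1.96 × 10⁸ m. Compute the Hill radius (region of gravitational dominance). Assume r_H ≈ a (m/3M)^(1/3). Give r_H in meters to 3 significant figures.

r_H ≈ a (m/3M)^(1/3)
    = (1.96 × 10⁸) × (6.82 × 10¹⁹ / (3 × 3.15 × 10²⁴))^(1/3)
    = 3.79 × 10⁶ m

3.79 × 10⁶ m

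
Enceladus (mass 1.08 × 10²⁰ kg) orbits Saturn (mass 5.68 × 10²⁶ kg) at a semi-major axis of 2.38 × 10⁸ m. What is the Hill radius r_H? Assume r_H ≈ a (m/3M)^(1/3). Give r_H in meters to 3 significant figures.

9.49 × 10⁵ m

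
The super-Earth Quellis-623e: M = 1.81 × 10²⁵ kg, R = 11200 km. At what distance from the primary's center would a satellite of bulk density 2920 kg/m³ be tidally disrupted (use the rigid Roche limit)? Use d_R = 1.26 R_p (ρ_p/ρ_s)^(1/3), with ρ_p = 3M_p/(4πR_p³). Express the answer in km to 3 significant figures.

ρ_p = 3M_p/(4πR_p³) = 3 × (1.81 × 10²⁵) / (4π × (1.12 × 10⁷ m)³) = 3080 kg/m³
d_R = 1.26 × 11200 km × (3080/2920)^(1/3)
    = 14400 km

14400 km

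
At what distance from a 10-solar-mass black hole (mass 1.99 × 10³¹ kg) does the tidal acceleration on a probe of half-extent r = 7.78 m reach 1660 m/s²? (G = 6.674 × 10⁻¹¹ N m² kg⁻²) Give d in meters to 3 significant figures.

2GMr/d³ = a_tidal  ⇒  d = (2GMr / a_tidal)^(1/3)
d = (2 × 6.674×10⁻¹¹ × (1.99 × 10³¹) × (7.78) / (1660))^(1/3)
  = 2.32 × 10⁶ m

2.32 × 10⁶ m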